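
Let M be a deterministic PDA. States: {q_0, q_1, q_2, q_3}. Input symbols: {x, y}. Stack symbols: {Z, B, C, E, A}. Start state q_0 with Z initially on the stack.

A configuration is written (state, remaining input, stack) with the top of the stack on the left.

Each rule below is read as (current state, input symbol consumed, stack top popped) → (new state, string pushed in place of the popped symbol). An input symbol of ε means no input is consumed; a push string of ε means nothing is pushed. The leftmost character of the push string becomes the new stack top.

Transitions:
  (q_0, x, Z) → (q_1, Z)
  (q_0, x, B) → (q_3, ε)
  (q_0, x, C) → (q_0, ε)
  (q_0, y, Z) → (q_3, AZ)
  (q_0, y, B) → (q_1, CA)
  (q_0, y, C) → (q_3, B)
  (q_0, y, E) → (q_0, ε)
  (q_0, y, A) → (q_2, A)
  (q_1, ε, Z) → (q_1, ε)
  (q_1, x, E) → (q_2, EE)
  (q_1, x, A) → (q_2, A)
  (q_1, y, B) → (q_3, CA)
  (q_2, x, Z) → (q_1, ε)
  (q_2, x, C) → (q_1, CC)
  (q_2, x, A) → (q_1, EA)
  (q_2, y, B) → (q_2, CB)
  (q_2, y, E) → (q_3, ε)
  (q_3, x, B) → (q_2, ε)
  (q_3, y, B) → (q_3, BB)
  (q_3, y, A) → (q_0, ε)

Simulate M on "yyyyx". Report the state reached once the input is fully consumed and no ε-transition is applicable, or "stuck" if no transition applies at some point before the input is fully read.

(q_0, yyyyx, Z) ⊢ (q_3, yyyx, AZ) ⊢ (q_0, yyx, Z) ⊢ (q_3, yx, AZ) ⊢ (q_0, x, Z) ⊢ (q_1, ε, Z) ⊢ (q_1, ε, ε)
All input consumed; M is in state q_1.

q_1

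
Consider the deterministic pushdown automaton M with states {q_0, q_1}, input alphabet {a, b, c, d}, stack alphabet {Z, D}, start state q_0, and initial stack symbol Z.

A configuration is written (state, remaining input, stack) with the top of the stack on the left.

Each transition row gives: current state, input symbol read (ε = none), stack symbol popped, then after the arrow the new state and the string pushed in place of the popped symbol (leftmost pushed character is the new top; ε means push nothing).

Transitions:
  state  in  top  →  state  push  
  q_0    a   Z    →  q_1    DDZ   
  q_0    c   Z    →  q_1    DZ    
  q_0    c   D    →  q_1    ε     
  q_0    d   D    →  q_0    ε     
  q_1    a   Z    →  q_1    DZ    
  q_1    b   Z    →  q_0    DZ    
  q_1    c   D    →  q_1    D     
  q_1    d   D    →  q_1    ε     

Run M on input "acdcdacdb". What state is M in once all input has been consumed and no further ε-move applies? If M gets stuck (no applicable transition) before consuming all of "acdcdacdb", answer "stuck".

q_0

(q_0, acdcdacdb, Z)
  read a, top Z: go to q_1, push DDZ → (q_1, cdcdacdb, DDZ)
  read c, top D: go to q_1, push D → (q_1, dcdacdb, DDZ)
  read d, top D: go to q_1, push ε → (q_1, cdacdb, DZ)
  read c, top D: go to q_1, push D → (q_1, dacdb, DZ)
  read d, top D: go to q_1, push ε → (q_1, acdb, Z)
  read a, top Z: go to q_1, push DZ → (q_1, cdb, DZ)
  read c, top D: go to q_1, push D → (q_1, db, DZ)
  read d, top D: go to q_1, push ε → (q_1, b, Z)
  read b, top Z: go to q_0, push DZ → (q_0, ε, DZ)
All input consumed; M is in state q_0.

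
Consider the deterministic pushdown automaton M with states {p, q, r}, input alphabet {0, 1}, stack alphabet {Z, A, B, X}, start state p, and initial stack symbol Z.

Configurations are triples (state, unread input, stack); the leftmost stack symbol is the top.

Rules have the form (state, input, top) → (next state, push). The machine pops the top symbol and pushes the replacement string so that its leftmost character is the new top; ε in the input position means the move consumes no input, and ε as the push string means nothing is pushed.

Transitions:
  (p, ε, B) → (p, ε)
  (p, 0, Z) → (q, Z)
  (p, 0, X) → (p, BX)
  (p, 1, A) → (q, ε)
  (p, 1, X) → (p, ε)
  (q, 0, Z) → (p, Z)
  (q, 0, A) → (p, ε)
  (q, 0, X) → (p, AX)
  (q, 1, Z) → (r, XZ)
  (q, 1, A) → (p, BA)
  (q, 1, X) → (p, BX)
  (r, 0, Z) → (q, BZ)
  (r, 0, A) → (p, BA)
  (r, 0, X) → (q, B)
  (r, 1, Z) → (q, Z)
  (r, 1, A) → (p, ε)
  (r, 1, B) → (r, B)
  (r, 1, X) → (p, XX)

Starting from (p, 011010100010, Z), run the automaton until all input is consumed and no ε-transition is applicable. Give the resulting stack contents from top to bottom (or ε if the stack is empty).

BZ

(p, 011010100010, Z)
  read 0, top Z: go to q, push Z → (q, 11010100010, Z)
  read 1, top Z: go to r, push XZ → (r, 1010100010, XZ)
  read 1, top X: go to p, push XX → (p, 010100010, XXZ)
  read 0, top X: go to p, push BX → (p, 10100010, BXXZ)
  ε-move, top B: go to p, push ε → (p, 10100010, XXZ)
  read 1, top X: go to p, push ε → (p, 0100010, XZ)
  read 0, top X: go to p, push BX → (p, 100010, BXZ)
  ε-move, top B: go to p, push ε → (p, 100010, XZ)
  read 1, top X: go to p, push ε → (p, 00010, Z)
  read 0, top Z: go to q, push Z → (q, 0010, Z)
  read 0, top Z: go to p, push Z → (p, 010, Z)
  read 0, top Z: go to q, push Z → (q, 10, Z)
  read 1, top Z: go to r, push XZ → (r, 0, XZ)
  read 0, top X: go to q, push B → (q, ε, BZ)
All input consumed in state q with stack BZ.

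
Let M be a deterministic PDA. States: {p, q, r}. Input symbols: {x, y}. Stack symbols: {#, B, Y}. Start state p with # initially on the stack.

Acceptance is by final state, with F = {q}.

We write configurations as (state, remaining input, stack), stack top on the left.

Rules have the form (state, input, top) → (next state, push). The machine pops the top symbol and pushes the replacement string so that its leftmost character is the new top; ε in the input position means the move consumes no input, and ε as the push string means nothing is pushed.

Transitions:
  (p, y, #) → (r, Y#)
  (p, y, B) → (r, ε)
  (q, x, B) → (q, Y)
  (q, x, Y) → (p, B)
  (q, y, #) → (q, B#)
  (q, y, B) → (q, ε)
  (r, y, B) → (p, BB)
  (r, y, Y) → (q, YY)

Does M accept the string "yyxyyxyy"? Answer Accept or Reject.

Accept

(p, yyxyyxyy, #) ⊢ (r, yxyyxyy, Y#) ⊢ (q, xyyxyy, YY#) ⊢ (p, yyxyy, BY#) ⊢ (r, yxyy, Y#) ⊢ (q, xyy, YY#) ⊢ (p, yy, BY#) ⊢ (r, y, Y#) ⊢ (q, ε, YY#)
All input consumed; state q ∈ F.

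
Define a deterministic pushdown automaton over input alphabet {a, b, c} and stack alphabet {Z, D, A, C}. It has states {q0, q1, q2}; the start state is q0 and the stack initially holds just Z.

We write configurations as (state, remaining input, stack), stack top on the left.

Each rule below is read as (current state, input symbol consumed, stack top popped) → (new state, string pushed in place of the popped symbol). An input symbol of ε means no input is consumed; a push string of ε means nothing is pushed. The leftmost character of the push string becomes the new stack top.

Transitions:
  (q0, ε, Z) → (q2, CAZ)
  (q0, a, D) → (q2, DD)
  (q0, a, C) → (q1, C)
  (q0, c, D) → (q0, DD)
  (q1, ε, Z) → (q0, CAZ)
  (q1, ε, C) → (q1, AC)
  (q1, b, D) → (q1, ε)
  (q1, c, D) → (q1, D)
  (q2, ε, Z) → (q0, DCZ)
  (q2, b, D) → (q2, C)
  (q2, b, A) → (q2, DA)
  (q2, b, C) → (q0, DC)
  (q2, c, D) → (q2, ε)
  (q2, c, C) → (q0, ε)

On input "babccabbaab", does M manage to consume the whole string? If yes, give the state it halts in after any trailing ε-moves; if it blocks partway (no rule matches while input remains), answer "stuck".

stuck

(q0, babccabbaab, Z)
  ε-move, top Z: go to q2, push CAZ → (q2, babccabbaab, CAZ)
  read b, top C: go to q0, push DC → (q0, abccabbaab, DCAZ)
  read a, top D: go to q2, push DD → (q2, bccabbaab, DDCAZ)
  read b, top D: go to q2, push C → (q2, ccabbaab, CDCAZ)
  read c, top C: go to q0, push ε → (q0, cabbaab, DCAZ)
  read c, top D: go to q0, push DD → (q0, abbaab, DDCAZ)
  read a, top D: go to q2, push DD → (q2, bbaab, DDDCAZ)
  read b, top D: go to q2, push C → (q2, baab, CDDCAZ)
  read b, top C: go to q0, push DC → (q0, aab, DCDDCAZ)
  read a, top D: go to q2, push DD → (q2, ab, DDCDDCAZ)
No transition for (q2, a, top D); M blocks with input ab remaining.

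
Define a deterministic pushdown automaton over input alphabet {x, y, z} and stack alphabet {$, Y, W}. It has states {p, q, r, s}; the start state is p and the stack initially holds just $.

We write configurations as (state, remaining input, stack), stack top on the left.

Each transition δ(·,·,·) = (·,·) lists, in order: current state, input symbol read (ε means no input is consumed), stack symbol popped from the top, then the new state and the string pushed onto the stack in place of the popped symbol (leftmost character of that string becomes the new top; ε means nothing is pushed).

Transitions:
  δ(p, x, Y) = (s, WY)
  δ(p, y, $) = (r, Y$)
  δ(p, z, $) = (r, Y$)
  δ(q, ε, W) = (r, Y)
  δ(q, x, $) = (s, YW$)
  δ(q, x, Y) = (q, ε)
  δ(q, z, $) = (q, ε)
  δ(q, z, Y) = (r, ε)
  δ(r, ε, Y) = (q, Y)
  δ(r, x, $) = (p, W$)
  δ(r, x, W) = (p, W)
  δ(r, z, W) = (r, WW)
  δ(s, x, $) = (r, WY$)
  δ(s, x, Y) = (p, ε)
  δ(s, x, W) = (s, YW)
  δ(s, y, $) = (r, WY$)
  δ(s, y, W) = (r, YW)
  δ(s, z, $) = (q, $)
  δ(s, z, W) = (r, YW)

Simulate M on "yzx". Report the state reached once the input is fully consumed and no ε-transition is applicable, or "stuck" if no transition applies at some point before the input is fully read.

(p, yzx, $)
  read y, top $: go to r, push Y$ → (r, zx, Y$)
  ε-move, top Y: go to q, push Y → (q, zx, Y$)
  read z, top Y: go to r, push ε → (r, x, $)
  read x, top $: go to p, push W$ → (p, ε, W$)
All input consumed; M is in state p.

p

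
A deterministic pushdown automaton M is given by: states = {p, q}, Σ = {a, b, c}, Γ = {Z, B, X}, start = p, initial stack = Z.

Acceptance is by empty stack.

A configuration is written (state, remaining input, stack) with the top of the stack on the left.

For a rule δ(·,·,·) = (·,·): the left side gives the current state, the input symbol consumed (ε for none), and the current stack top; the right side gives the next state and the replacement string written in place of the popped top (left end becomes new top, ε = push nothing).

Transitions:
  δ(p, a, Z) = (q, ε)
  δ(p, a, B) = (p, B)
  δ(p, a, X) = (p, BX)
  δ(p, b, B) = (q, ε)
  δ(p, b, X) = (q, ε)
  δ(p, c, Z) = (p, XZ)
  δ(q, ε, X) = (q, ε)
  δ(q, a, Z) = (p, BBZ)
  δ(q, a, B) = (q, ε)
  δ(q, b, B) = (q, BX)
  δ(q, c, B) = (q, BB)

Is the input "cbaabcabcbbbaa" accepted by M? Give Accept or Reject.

(p, cbaabcabcbbbaa, Z) ⊢ (p, baabcabcbbbaa, XZ) ⊢ (q, aabcabcbbbaa, Z) ⊢ (p, abcabcbbbaa, BBZ) ⊢ (p, bcabcbbbaa, BBZ) ⊢ (q, cabcbbbaa, BZ) ⊢ (q, abcbbbaa, BBZ) ⊢ (q, bcbbbaa, BZ) ⊢ (q, cbbbaa, BXZ) ⊢ (q, bbbaa, BBXZ) ⊢ (q, bbaa, BXBXZ) ⊢ (q, baa, BXXBXZ) ⊢ (q, aa, BXXXBXZ) ⊢ (q, a, XXXBXZ) ⊢ (q, a, XXBXZ) ⊢ (q, a, XBXZ) ⊢ (q, a, BXZ) ⊢ (q, ε, XZ) ⊢ (q, ε, Z)
All input consumed; stack is Z, not empty, and no further ε-move applies.

Reject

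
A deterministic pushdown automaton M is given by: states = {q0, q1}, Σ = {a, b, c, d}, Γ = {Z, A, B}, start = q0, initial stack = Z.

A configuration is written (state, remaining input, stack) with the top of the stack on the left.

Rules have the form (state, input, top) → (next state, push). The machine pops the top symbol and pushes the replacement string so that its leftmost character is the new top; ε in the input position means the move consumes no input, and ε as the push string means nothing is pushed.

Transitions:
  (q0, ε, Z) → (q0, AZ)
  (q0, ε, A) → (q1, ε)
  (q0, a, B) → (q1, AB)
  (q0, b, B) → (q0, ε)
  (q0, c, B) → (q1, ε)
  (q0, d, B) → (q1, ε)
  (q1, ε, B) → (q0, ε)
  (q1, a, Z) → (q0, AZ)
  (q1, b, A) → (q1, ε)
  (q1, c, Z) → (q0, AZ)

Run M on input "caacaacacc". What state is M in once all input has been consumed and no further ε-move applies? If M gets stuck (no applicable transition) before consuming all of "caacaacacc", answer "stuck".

(q0, caacaacacc, Z)
  ε-move, top Z: go to q0, push AZ → (q0, caacaacacc, AZ)
  ε-move, top A: go to q1, push ε → (q1, caacaacacc, Z)
  read c, top Z: go to q0, push AZ → (q0, aacaacacc, AZ)
  ε-move, top A: go to q1, push ε → (q1, aacaacacc, Z)
  read a, top Z: go to q0, push AZ → (q0, acaacacc, AZ)
  ε-move, top A: go to q1, push ε → (q1, acaacacc, Z)
  read a, top Z: go to q0, push AZ → (q0, caacacc, AZ)
  ε-move, top A: go to q1, push ε → (q1, caacacc, Z)
  read c, top Z: go to q0, push AZ → (q0, aacacc, AZ)
  ε-move, top A: go to q1, push ε → (q1, aacacc, Z)
  read a, top Z: go to q0, push AZ → (q0, acacc, AZ)
  ε-move, top A: go to q1, push ε → (q1, acacc, Z)
  read a, top Z: go to q0, push AZ → (q0, cacc, AZ)
  ε-move, top A: go to q1, push ε → (q1, cacc, Z)
  read c, top Z: go to q0, push AZ → (q0, acc, AZ)
  ε-move, top A: go to q1, push ε → (q1, acc, Z)
  read a, top Z: go to q0, push AZ → (q0, cc, AZ)
  ε-move, top A: go to q1, push ε → (q1, cc, Z)
  read c, top Z: go to q0, push AZ → (q0, c, AZ)
  ε-move, top A: go to q1, push ε → (q1, c, Z)
  read c, top Z: go to q0, push AZ → (q0, ε, AZ)
  ε-move, top A: go to q1, push ε → (q1, ε, Z)
All input consumed; M is in state q1.

q1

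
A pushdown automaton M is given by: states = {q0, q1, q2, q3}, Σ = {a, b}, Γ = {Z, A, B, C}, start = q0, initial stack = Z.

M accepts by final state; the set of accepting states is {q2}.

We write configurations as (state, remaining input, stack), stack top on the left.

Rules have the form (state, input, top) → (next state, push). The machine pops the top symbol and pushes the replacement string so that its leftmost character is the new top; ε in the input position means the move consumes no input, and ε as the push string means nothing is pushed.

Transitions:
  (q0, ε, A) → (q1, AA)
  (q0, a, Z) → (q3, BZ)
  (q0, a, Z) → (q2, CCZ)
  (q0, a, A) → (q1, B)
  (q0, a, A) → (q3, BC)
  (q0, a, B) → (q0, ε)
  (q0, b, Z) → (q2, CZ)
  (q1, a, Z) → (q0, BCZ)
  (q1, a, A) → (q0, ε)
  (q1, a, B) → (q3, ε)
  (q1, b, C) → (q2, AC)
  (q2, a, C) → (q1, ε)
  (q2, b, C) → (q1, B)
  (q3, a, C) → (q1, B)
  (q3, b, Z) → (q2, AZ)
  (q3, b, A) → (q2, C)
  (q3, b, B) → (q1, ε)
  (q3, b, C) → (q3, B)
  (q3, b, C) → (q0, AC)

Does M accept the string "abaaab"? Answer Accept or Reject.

One accepting computation: (q0, abaaab, Z) ⊢ (q2, baaab, CCZ) ⊢ (q1, aaab, BCZ) ⊢ (q3, aab, CZ) ⊢ (q1, ab, BZ) ⊢ (q3, b, Z) ⊢ (q2, ε, AZ)
All input consumed and state q2 ∈ F.

Accept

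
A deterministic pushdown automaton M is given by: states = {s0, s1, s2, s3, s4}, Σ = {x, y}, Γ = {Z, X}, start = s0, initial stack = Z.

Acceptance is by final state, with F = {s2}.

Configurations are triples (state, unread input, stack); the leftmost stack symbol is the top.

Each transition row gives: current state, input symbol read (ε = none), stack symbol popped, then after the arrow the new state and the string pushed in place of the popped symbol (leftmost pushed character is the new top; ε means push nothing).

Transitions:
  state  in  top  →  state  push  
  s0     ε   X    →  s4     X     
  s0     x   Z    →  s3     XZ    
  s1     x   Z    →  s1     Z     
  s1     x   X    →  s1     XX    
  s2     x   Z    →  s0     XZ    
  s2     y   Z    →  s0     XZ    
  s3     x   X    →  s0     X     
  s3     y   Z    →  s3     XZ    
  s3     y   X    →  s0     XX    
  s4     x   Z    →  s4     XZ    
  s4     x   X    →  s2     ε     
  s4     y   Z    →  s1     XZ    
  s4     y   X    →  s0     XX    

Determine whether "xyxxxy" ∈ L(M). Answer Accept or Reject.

(s0, xyxxxy, Z)
  read x, top Z: go to s3, push XZ → (s3, yxxxy, XZ)
  read y, top X: go to s0, push XX → (s0, xxxy, XXZ)
  ε-move, top X: go to s4, push X → (s4, xxxy, XXZ)
  read x, top X: go to s2, push ε → (s2, xxy, XZ)
No transition applies at (s2, xxy, XZ); input not fully consumed.

Reject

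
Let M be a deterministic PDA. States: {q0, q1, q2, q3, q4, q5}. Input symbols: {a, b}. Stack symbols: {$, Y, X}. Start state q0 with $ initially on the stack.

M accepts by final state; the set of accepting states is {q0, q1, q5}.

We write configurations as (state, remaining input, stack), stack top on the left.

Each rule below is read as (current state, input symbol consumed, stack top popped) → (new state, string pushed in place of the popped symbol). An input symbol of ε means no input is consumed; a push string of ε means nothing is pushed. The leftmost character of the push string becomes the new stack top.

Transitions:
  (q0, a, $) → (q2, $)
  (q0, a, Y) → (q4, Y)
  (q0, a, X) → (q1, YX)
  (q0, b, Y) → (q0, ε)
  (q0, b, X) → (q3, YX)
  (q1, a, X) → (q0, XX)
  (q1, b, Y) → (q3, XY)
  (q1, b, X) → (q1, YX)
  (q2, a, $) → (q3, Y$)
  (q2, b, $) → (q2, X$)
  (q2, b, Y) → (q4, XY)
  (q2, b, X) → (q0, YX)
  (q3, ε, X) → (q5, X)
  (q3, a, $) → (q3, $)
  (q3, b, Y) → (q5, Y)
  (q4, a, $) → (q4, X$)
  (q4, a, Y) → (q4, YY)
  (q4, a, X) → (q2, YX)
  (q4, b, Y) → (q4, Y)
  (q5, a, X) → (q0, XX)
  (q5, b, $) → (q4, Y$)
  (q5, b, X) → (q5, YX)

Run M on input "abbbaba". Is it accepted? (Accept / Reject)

Accept

(q0, abbbaba, $)
  read a, top $: go to q2, push $ → (q2, bbbaba, $)
  read b, top $: go to q2, push X$ → (q2, bbaba, X$)
  read b, top X: go to q0, push YX → (q0, baba, YX$)
  read b, top Y: go to q0, push ε → (q0, aba, X$)
  read a, top X: go to q1, push YX → (q1, ba, YX$)
  read b, top Y: go to q3, push XY → (q3, a, XYX$)
  ε-move, top X: go to q5, push X → (q5, a, XYX$)
  read a, top X: go to q0, push XX → (q0, ε, XXYX$)
All input consumed; state q0 ∈ F.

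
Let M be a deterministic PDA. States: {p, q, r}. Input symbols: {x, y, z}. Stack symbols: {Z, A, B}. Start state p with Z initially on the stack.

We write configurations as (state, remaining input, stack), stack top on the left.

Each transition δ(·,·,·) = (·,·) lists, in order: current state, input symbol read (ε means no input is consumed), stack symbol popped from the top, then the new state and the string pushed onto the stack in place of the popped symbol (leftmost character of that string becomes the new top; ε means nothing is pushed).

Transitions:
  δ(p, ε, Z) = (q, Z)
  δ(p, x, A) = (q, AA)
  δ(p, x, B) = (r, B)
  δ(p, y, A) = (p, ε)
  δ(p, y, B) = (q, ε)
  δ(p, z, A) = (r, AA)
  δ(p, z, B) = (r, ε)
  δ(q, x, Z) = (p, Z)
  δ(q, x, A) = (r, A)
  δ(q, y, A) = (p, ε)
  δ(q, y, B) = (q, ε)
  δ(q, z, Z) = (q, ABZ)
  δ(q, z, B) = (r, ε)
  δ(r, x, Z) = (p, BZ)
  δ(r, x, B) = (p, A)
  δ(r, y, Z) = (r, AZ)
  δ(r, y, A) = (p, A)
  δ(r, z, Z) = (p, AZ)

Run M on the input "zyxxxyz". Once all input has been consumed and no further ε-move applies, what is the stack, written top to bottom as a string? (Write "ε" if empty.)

(p, zyxxxyz, Z) ⊢ (q, zyxxxyz, Z) ⊢ (q, yxxxyz, ABZ) ⊢ (p, xxxyz, BZ) ⊢ (r, xxyz, BZ) ⊢ (p, xyz, AZ) ⊢ (q, yz, AAZ) ⊢ (p, z, AZ) ⊢ (r, ε, AAZ)
All input consumed in state r with stack AAZ.

AAZ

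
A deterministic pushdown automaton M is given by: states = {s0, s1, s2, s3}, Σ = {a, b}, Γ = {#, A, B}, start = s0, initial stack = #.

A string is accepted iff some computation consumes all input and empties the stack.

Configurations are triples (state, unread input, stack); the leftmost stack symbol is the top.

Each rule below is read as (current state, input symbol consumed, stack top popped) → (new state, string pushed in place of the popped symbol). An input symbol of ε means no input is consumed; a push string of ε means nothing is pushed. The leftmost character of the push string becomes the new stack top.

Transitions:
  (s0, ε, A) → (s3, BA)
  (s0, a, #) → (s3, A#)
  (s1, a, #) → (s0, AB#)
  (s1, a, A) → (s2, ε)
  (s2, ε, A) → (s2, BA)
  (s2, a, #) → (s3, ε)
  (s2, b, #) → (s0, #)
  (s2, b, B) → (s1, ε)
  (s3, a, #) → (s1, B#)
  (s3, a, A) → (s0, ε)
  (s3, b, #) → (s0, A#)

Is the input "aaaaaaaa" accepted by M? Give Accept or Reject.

(s0, aaaaaaaa, #)
  read a, top #: go to s3, push A# → (s3, aaaaaaa, A#)
  read a, top A: go to s0, push ε → (s0, aaaaaa, #)
  read a, top #: go to s3, push A# → (s3, aaaaa, A#)
  read a, top A: go to s0, push ε → (s0, aaaa, #)
  read a, top #: go to s3, push A# → (s3, aaa, A#)
  read a, top A: go to s0, push ε → (s0, aa, #)
  read a, top #: go to s3, push A# → (s3, a, A#)
  read a, top A: go to s0, push ε → (s0, ε, #)
All input consumed; stack is #, not empty, and no further ε-move applies.

Reject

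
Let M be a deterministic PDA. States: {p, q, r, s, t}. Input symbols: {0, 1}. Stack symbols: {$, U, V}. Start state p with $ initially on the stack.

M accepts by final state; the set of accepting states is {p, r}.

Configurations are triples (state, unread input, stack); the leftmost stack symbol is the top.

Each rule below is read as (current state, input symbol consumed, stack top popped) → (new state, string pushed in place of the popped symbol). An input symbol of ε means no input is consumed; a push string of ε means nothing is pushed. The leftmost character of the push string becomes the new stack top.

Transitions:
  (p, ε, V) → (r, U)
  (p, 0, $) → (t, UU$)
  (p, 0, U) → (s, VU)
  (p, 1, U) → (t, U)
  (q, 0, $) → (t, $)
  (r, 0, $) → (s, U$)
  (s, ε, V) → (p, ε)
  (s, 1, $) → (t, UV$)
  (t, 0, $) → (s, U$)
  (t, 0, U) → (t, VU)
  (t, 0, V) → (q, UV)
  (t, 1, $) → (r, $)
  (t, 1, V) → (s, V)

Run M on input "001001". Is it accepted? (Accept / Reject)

(p, 001001, $) ⊢ (t, 01001, UU$) ⊢ (t, 1001, VUU$) ⊢ (s, 001, VUU$) ⊢ (p, 001, UU$) ⊢ (s, 01, VUU$) ⊢ (p, 01, UU$) ⊢ (s, 1, VUU$) ⊢ (p, 1, UU$) ⊢ (t, ε, UU$)
All input consumed; state t ∉ F and no further ε-move applies.

Reject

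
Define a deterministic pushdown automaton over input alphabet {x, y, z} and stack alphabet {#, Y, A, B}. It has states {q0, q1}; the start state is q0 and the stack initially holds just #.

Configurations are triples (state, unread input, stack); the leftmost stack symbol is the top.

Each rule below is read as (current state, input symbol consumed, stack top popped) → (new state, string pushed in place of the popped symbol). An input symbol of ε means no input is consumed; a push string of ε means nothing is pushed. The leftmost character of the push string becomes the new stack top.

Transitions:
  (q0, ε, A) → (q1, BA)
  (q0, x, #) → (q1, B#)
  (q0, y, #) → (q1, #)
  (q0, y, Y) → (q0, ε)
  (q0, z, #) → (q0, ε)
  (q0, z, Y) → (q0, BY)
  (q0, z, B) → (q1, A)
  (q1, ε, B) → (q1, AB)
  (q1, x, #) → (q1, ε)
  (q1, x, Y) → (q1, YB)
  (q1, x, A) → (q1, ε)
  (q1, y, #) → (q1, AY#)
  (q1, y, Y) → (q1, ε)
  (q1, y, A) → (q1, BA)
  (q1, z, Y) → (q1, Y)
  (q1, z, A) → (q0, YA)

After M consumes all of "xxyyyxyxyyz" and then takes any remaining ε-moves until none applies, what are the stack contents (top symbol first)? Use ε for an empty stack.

(q0, xxyyyxyxyyz, #)
  read x, top #: go to q1, push B# → (q1, xyyyxyxyyz, B#)
  ε-move, top B: go to q1, push AB → (q1, xyyyxyxyyz, AB#)
  read x, top A: go to q1, push ε → (q1, yyyxyxyyz, B#)
  ε-move, top B: go to q1, push AB → (q1, yyyxyxyyz, AB#)
  read y, top A: go to q1, push BA → (q1, yyxyxyyz, BAB#)
  ε-move, top B: go to q1, push AB → (q1, yyxyxyyz, ABAB#)
  read y, top A: go to q1, push BA → (q1, yxyxyyz, BABAB#)
  ε-move, top B: go to q1, push AB → (q1, yxyxyyz, ABABAB#)
  read y, top A: go to q1, push BA → (q1, xyxyyz, BABABAB#)
  ε-move, top B: go to q1, push AB → (q1, xyxyyz, ABABABAB#)
  read x, top A: go to q1, push ε → (q1, yxyyz, BABABAB#)
  ε-move, top B: go to q1, push AB → (q1, yxyyz, ABABABAB#)
  read y, top A: go to q1, push BA → (q1, xyyz, BABABABAB#)
  ε-move, top B: go to q1, push AB → (q1, xyyz, ABABABABAB#)
  read x, top A: go to q1, push ε → (q1, yyz, BABABABAB#)
  ε-move, top B: go to q1, push AB → (q1, yyz, ABABABABAB#)
  read y, top A: go to q1, push BA → (q1, yz, BABABABABAB#)
  ε-move, top B: go to q1, push AB → (q1, yz, ABABABABABAB#)
  read y, top A: go to q1, push BA → (q1, z, BABABABABABAB#)
  ε-move, top B: go to q1, push AB → (q1, z, ABABABABABABAB#)
  read z, top A: go to q0, push YA → (q0, ε, YABABABABABABAB#)
All input consumed in state q0 with stack YABABABABABABAB#.

YABABABABABABAB#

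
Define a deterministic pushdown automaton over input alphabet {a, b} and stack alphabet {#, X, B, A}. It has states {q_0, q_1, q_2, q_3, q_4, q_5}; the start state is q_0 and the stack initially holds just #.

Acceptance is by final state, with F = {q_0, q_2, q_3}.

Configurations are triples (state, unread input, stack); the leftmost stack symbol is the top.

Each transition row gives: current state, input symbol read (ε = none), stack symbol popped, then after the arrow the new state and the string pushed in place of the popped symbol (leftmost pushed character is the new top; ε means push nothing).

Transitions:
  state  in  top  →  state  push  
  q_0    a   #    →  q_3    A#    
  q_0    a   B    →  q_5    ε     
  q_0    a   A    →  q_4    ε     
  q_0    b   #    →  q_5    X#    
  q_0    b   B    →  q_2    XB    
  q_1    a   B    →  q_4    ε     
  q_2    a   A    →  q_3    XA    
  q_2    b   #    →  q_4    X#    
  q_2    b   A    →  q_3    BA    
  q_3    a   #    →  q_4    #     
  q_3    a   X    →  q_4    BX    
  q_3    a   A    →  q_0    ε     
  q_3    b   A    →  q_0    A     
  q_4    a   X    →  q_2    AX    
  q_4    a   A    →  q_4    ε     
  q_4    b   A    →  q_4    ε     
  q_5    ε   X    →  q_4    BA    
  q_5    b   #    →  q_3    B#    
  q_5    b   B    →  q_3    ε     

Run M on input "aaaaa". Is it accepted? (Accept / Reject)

(q_0, aaaaa, #)
  read a, top #: go to q_3, push A# → (q_3, aaaa, A#)
  read a, top A: go to q_0, push ε → (q_0, aaa, #)
  read a, top #: go to q_3, push A# → (q_3, aa, A#)
  read a, top A: go to q_0, push ε → (q_0, a, #)
  read a, top #: go to q_3, push A# → (q_3, ε, A#)
All input consumed; state q_3 ∈ F.

Accept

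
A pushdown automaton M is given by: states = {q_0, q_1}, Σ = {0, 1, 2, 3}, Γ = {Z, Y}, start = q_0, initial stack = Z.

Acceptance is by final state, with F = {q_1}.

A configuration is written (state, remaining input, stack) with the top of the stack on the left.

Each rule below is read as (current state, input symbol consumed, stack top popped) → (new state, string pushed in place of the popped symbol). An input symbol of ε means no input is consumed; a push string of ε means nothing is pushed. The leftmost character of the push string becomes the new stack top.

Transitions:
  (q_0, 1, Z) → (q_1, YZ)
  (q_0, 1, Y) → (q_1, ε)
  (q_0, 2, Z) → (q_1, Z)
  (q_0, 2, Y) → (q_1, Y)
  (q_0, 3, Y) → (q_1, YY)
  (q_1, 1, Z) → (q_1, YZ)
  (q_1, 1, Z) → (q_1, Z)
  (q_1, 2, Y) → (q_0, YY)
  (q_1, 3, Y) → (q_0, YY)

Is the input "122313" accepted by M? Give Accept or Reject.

Reject

No computation consumes all input and reaches a final state.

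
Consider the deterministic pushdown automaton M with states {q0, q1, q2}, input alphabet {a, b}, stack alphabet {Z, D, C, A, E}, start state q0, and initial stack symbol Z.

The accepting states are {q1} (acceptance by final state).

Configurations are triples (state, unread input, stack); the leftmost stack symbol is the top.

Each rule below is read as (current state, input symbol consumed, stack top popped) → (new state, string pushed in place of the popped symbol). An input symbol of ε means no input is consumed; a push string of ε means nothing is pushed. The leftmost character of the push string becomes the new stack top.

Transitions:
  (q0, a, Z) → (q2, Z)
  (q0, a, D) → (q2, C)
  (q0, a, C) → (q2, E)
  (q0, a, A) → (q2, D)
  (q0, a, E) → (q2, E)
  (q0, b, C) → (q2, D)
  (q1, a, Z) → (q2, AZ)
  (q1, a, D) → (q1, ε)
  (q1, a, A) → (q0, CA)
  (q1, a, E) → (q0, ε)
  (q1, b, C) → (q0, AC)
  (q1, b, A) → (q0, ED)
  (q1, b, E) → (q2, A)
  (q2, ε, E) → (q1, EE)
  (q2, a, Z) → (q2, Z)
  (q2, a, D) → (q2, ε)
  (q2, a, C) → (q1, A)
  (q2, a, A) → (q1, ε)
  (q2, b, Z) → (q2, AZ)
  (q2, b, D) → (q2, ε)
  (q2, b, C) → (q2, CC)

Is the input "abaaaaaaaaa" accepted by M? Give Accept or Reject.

Accept

(q0, abaaaaaaaaa, Z) ⊢ (q2, baaaaaaaaa, Z) ⊢ (q2, aaaaaaaaa, AZ) ⊢ (q1, aaaaaaaa, Z) ⊢ (q2, aaaaaaa, AZ) ⊢ (q1, aaaaaa, Z) ⊢ (q2, aaaaa, AZ) ⊢ (q1, aaaa, Z) ⊢ (q2, aaa, AZ) ⊢ (q1, aa, Z) ⊢ (q2, a, AZ) ⊢ (q1, ε, Z)
All input consumed; state q1 ∈ F.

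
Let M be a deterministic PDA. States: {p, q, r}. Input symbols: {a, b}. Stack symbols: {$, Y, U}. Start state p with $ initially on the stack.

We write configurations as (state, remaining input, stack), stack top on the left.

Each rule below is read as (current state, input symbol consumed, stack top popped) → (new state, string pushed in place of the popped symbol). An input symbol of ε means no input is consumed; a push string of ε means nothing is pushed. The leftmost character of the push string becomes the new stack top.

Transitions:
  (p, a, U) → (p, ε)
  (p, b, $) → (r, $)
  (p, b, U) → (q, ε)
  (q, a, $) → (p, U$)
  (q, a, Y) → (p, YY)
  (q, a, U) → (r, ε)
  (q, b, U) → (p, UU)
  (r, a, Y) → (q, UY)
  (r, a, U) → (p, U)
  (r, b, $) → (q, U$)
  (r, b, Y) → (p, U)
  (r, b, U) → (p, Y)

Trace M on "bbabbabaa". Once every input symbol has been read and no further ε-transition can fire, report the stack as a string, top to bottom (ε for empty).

(p, bbabbabaa, $) ⊢ (r, babbabaa, $) ⊢ (q, abbabaa, U$) ⊢ (r, bbabaa, $) ⊢ (q, babaa, U$) ⊢ (p, abaa, UU$) ⊢ (p, baa, U$) ⊢ (q, aa, $) ⊢ (p, a, U$) ⊢ (p, ε, $)
All input consumed in state p with stack $.

$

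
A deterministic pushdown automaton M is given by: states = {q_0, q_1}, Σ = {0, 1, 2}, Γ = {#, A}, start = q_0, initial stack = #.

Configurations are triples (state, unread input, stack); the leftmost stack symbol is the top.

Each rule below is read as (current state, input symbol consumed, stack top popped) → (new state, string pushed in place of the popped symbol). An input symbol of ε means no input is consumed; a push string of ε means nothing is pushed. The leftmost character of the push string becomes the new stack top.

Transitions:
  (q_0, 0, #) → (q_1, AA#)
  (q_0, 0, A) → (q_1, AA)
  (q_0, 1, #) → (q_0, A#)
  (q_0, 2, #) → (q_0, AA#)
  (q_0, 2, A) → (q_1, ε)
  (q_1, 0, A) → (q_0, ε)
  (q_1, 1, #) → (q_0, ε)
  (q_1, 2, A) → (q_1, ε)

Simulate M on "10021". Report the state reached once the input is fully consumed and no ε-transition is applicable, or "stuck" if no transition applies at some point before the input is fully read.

q_0

(q_0, 10021, #) ⊢ (q_0, 0021, A#) ⊢ (q_1, 021, AA#) ⊢ (q_0, 21, A#) ⊢ (q_1, 1, #) ⊢ (q_0, ε, ε)
All input consumed; M is in state q_0.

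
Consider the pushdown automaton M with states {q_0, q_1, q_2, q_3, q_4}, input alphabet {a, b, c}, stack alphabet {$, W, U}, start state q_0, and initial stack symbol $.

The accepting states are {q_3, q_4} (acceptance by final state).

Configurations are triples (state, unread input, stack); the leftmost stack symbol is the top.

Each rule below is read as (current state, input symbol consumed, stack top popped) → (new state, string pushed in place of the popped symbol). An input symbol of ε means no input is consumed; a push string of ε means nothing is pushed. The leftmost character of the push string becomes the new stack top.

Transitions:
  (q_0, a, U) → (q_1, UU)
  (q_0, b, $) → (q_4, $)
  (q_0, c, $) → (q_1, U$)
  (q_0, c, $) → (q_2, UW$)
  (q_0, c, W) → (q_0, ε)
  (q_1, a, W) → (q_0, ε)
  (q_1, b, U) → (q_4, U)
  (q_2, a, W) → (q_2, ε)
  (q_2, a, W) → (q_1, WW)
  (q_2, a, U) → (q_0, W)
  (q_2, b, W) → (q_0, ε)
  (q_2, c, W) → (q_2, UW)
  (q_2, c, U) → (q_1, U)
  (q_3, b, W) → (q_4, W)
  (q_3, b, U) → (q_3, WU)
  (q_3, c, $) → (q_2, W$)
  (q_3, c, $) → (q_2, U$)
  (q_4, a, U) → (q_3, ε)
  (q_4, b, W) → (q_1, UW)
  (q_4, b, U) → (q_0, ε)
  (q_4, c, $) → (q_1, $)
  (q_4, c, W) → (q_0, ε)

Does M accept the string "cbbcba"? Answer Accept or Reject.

One accepting computation: (q_0, cbbcba, $) ⊢ (q_1, bbcba, U$) ⊢ (q_4, bcba, U$) ⊢ (q_0, cba, $) ⊢ (q_1, ba, U$) ⊢ (q_4, a, U$) ⊢ (q_3, ε, $)
All input consumed and state q_3 ∈ F.

Accept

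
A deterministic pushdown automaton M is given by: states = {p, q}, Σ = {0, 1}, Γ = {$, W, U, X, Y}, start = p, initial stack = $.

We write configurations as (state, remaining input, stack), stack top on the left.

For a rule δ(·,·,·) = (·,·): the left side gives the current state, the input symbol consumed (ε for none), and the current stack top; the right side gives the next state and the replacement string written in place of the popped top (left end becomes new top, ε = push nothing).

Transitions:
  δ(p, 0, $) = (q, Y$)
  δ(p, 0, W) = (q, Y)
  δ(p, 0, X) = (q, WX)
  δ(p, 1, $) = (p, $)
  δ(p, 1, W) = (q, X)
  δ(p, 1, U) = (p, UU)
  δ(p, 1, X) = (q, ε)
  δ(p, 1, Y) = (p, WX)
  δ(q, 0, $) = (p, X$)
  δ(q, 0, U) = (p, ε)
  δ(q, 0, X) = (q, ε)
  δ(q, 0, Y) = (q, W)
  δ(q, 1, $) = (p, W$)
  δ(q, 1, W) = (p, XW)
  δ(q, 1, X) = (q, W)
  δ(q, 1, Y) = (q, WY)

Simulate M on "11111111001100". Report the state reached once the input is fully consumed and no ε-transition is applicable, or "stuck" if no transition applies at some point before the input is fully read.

(p, 11111111001100, $) ⊢ (p, 1111111001100, $) ⊢ (p, 111111001100, $) ⊢ (p, 11111001100, $) ⊢ (p, 1111001100, $) ⊢ (p, 111001100, $) ⊢ (p, 11001100, $) ⊢ (p, 1001100, $) ⊢ (p, 001100, $) ⊢ (q, 01100, Y$) ⊢ (q, 1100, W$) ⊢ (p, 100, XW$) ⊢ (q, 00, W$)
No transition for (q, 0, top W); M blocks with input 00 remaining.

stuck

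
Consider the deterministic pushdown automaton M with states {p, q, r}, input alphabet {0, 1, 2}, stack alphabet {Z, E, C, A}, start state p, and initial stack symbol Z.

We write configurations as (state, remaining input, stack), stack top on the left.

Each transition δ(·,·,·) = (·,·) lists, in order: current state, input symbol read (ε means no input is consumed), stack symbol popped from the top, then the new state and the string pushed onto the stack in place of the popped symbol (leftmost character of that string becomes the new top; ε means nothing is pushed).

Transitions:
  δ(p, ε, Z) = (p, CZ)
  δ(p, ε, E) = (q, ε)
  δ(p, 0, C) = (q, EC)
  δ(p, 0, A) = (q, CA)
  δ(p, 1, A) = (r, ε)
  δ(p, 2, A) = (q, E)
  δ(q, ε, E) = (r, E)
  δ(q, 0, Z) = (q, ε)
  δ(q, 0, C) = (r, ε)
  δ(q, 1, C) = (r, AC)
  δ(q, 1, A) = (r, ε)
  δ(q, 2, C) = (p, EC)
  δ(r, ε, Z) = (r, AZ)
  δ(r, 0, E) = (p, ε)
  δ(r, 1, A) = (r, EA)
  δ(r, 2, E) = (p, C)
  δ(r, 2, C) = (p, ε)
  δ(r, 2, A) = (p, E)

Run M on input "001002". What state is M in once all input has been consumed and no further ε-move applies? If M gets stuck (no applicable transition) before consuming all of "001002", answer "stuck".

(p, 001002, Z)
  ε-move, top Z: go to p, push CZ → (p, 001002, CZ)
  read 0, top C: go to q, push EC → (q, 01002, ECZ)
  ε-move, top E: go to r, push E → (r, 01002, ECZ)
  read 0, top E: go to p, push ε → (p, 1002, CZ)
No transition for (p, 1, top C); M blocks with input 1002 remaining.

stuck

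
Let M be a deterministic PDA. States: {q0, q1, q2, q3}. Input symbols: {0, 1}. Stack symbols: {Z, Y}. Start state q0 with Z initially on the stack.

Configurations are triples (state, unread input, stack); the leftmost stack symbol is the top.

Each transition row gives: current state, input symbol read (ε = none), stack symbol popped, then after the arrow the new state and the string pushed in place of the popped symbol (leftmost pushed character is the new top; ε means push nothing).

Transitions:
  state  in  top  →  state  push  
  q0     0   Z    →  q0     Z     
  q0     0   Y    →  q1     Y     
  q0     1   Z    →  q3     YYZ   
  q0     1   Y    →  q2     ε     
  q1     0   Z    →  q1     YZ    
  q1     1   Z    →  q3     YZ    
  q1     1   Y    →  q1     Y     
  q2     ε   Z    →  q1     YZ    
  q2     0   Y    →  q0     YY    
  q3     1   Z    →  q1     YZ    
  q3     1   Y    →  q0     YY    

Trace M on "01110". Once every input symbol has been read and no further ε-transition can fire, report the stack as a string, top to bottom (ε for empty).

YYYZ

(q0, 01110, Z) ⊢ (q0, 1110, Z) ⊢ (q3, 110, YYZ) ⊢ (q0, 10, YYYZ) ⊢ (q2, 0, YYZ) ⊢ (q0, ε, YYYZ)
All input consumed in state q0 with stack YYYZ.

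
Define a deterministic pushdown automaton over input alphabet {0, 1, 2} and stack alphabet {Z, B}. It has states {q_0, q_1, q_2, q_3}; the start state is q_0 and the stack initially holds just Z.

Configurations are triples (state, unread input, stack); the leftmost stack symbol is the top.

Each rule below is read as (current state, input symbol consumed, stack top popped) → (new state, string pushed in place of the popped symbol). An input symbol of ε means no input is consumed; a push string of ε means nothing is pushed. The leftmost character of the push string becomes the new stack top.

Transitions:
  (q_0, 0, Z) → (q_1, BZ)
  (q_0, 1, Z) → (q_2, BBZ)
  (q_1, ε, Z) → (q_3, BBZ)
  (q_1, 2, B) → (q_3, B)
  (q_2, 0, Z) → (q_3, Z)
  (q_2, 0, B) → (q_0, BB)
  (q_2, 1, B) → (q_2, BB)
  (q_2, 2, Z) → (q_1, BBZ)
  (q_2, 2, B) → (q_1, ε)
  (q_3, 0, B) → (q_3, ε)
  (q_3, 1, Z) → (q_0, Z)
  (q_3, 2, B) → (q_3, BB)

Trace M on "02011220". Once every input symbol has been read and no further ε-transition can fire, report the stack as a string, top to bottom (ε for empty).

(q_0, 02011220, Z)
  read 0, top Z: go to q_1, push BZ → (q_1, 2011220, BZ)
  read 2, top B: go to q_3, push B → (q_3, 011220, BZ)
  read 0, top B: go to q_3, push ε → (q_3, 11220, Z)
  read 1, top Z: go to q_0, push Z → (q_0, 1220, Z)
  read 1, top Z: go to q_2, push BBZ → (q_2, 220, BBZ)
  read 2, top B: go to q_1, push ε → (q_1, 20, BZ)
  read 2, top B: go to q_3, push B → (q_3, 0, BZ)
  read 0, top B: go to q_3, push ε → (q_3, ε, Z)
All input consumed in state q_3 with stack Z.

Z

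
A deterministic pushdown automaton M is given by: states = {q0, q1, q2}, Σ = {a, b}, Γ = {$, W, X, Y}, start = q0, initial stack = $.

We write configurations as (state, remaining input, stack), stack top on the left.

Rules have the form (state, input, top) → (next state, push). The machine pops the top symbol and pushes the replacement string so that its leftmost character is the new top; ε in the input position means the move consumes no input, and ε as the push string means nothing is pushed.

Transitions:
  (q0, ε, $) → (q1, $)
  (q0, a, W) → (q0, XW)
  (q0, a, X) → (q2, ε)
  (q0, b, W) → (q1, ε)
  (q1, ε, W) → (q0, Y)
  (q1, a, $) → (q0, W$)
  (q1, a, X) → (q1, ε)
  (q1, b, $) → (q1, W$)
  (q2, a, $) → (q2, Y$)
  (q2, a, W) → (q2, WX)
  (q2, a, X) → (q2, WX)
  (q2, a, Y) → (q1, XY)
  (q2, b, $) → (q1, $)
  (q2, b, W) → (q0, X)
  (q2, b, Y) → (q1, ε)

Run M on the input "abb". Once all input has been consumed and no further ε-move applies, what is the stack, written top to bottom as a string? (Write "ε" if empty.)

Y$

(q0, abb, $)
  ε-move, top $: go to q1, push $ → (q1, abb, $)
  read a, top $: go to q0, push W$ → (q0, bb, W$)
  read b, top W: go to q1, push ε → (q1, b, $)
  read b, top $: go to q1, push W$ → (q1, ε, W$)
  ε-move, top W: go to q0, push Y → (q0, ε, Y$)
All input consumed in state q0 with stack Y$.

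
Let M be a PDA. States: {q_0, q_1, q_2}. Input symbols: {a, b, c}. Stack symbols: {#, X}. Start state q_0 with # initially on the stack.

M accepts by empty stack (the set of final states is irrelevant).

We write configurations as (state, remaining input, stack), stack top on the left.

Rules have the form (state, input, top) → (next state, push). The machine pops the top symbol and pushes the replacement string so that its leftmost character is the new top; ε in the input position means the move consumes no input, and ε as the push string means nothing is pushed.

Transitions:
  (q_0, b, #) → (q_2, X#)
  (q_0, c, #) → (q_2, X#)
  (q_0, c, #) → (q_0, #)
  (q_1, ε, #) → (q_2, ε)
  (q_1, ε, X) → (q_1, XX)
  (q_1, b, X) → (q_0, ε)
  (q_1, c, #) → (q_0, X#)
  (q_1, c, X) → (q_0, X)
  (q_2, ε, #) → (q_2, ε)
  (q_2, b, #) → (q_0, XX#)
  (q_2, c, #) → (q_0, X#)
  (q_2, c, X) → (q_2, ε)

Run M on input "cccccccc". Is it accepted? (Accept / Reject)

Accept

One accepting computation: (q_0, cccccccc, #) ⊢ (q_0, ccccccc, #) ⊢ (q_0, cccccc, #) ⊢ (q_0, ccccc, #) ⊢ (q_0, cccc, #) ⊢ (q_0, ccc, #) ⊢ (q_0, cc, #) ⊢ (q_2, c, X#) ⊢ (q_2, ε, #) ⊢ (q_2, ε, ε)
All input consumed and the stack is empty.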